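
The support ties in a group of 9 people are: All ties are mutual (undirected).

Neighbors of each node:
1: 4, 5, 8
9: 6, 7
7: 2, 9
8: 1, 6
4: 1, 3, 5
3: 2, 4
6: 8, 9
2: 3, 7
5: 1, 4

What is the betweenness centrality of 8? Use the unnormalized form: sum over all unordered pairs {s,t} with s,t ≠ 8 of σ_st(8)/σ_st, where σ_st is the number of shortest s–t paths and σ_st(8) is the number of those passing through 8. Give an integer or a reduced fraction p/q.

Pairs whose geodesics pass through 8 — 1–7: 1/2; 1–9: 1; 1–6: 1; 5–9: 1; 5–6: 1; 4–9: 1/2; 4–6: 1; 3–6: 1/2.
All other pairs contribute 0.
Summing the contributions gives betweenness(8) = 13/2.

13/2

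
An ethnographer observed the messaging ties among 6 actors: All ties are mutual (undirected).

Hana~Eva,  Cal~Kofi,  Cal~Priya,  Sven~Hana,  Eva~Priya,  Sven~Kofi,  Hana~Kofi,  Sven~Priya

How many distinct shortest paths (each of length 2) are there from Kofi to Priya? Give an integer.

The shortest distance is 2. The length-2 paths are: Kofi–Sven–Priya; Kofi–Cal–Priya.
That gives 2 distinct shortest paths.

2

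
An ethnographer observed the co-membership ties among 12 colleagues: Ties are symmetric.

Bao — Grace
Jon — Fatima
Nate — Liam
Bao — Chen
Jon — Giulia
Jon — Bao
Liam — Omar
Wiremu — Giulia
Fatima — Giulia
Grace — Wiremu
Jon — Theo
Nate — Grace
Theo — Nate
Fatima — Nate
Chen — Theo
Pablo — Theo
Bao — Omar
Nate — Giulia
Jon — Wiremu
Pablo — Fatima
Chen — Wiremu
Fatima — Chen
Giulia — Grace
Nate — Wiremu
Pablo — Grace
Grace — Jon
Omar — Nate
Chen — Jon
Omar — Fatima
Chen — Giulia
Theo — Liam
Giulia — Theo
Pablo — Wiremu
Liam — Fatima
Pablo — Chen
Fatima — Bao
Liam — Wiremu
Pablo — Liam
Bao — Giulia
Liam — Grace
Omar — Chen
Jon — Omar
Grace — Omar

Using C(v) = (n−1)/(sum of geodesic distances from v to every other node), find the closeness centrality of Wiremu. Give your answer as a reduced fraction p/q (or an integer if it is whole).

11/15

Distances from Wiremu: Bao:2, Chen:1, Fatima:2, Giulia:1, Grace:1, Jon:1, Liam:1, Nate:1, Omar:2, Pablo:1, Theo:2. Sum = 15.
n = 12, so closeness = 11/15.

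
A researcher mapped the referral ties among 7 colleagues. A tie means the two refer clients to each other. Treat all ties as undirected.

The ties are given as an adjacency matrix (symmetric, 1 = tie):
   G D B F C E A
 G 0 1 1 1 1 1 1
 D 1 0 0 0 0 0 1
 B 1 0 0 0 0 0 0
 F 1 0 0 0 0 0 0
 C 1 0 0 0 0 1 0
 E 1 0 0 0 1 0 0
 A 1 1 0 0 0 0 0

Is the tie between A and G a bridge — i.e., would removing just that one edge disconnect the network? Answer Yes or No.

No

Even without that edge, A still reaches G via A – D – G, so the network stays connected. Not a bridge.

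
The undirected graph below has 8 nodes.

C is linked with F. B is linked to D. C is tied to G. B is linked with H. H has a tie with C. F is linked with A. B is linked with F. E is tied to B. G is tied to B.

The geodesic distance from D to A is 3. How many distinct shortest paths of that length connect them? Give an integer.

1

The shortest distance is 3, and the only length-3 path is D–B–F–A. So there is exactly 1 shortest path.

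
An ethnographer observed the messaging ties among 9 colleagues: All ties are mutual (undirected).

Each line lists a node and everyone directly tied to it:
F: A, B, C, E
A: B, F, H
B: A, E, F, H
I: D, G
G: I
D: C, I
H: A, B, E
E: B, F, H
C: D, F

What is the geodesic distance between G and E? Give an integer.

5

One shortest route is G – I – D – C – F – E, which uses 5 edges, and at distance 4 from G we only reach {F}, which does not include E. So d(G,E) = 5.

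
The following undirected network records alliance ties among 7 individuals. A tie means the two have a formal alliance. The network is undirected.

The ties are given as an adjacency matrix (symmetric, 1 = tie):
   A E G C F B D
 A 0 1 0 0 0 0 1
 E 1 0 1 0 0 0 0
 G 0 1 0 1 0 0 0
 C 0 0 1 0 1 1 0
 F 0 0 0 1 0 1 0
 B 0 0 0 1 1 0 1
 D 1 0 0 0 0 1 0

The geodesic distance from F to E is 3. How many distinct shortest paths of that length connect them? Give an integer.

1

The shortest distance is 3, and the only length-3 path is F–C–G–E. So there is exactly 1 shortest path.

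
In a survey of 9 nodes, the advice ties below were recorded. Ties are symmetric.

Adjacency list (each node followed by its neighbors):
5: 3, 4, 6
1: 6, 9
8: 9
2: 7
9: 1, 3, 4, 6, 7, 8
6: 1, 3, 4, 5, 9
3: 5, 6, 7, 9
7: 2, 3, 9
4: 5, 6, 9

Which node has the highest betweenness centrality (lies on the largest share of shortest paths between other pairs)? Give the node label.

Unnormalized betweenness of each node: 1:0, 2:0, 3:11/3, 4:2/3, 5:1/3, 6:3, 7:7, 8:0, 9:40/3.
9 has the largest value, 40/3, making it the main broker — the node through which the most shortest paths run.

9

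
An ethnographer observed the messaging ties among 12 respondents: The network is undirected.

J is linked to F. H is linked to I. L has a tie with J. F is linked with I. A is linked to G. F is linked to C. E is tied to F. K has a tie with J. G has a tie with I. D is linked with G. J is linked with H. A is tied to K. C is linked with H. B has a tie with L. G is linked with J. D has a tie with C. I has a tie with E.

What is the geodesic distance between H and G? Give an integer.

2

One shortest route is H – I – G, which uses 2 edges, and H and G are not directly tied, so nothing shorter exists. So d(H,G) = 2.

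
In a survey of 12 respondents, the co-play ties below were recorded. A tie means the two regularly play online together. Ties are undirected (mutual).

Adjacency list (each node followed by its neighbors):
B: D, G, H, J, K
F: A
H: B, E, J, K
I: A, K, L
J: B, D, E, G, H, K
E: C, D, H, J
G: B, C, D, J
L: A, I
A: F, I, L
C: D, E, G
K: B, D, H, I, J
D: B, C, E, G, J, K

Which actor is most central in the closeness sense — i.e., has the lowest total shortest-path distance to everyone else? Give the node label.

K

Farness (sum of distances to all others) for each node — A:29, B:21, C:27, D:20, E:26, F:39, G:26, H:22, I:22, J:20, K:18, L:30.
The smallest farness is 18, for K, so K has the highest closeness.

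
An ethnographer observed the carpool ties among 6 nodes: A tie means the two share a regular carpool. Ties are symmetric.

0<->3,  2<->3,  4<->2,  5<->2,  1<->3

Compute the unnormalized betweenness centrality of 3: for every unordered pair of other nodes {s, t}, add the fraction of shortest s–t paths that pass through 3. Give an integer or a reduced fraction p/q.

7

Pairs whose geodesics pass through 3 — 0–5: 1; 0–2: 1; 0–4: 1; 0–1: 1; 5–1: 1; 2–1: 1; 4–1: 1.
All other pairs contribute 0.
Summing the contributions gives betweenness(3) = 7.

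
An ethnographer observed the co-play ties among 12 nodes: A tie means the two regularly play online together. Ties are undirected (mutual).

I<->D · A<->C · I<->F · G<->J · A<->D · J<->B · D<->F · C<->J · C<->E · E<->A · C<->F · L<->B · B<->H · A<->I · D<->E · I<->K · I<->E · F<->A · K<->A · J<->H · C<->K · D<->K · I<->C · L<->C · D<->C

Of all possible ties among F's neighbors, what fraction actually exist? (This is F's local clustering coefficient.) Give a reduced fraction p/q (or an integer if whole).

F's neighbors: A, C, D, and I (k = 4).
Possible neighbor pairs: C(4,2) = 6. Edges among them: A–C, A–D, A–I, C–D, C–I, D–I → e = 6.
Clustering(F) = 6/6 = 1.

1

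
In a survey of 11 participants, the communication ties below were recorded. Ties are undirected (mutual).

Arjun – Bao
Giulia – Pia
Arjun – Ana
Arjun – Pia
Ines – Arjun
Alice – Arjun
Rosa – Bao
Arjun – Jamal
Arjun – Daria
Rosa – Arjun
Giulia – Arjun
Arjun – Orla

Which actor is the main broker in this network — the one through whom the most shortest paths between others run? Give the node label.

Unnormalized betweenness of each node: Alice:0, Ana:0, Arjun:43, Bao:0, Daria:0, Giulia:0, Ines:0, Jamal:0, Orla:0, Pia:0, Rosa:0.
Arjun has the largest value, 43, making it the main broker — the node through which the most shortest paths run.

Arjun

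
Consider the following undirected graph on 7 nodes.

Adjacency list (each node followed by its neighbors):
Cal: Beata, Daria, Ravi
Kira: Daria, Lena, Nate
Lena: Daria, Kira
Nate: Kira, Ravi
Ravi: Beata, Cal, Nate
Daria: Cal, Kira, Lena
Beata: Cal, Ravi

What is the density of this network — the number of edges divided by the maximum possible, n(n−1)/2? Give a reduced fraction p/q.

There are 9 edges and 7 nodes, so the maximum possible is C(7,2) = 21.
Density = 9/21 = 3/7.

3/7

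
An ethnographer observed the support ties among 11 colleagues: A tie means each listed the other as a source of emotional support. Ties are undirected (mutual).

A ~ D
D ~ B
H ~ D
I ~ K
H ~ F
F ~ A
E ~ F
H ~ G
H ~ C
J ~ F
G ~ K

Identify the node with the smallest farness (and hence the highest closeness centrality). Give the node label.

H

Farness (sum of distances to all others) for each node — A:25, B:31, C:26, D:22, E:29, F:20, G:22, H:17, I:38, J:29, K:29.
The smallest farness is 17, for H, so H has the highest closeness.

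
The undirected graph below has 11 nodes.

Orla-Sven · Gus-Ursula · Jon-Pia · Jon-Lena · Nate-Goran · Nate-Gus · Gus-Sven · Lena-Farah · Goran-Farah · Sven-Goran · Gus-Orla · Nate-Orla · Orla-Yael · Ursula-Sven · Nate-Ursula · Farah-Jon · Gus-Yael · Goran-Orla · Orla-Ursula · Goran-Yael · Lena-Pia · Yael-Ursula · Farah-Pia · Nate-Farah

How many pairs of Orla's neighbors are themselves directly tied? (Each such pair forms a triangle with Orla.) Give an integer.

Orla's neighbors: Goran, Gus, Nate, Sven, Ursula, and Yael.
Neighbor pairs that are themselves tied: Orla–Goran–Nate; Orla–Goran–Sven; Orla–Goran–Yael; Orla–Gus–Nate; Orla–Gus–Sven; Orla–Gus–Ursula; Orla–Gus–Yael; Orla–Nate–Ursula; Orla–Sven–Ursula; Orla–Ursula–Yael. Each forms one triangle with Orla, for 10 in total.

10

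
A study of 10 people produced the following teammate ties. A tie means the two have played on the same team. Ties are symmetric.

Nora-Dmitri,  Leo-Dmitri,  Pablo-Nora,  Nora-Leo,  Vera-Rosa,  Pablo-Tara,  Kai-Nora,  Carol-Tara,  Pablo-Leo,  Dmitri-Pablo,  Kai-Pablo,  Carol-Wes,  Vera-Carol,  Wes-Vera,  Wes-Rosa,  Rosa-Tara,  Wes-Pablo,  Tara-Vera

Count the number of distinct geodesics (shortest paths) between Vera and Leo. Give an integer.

The shortest distance is 3. The length-3 paths are: Vera–Wes–Pablo–Leo; Vera–Tara–Pablo–Leo.
That gives 2 distinct shortest paths.

2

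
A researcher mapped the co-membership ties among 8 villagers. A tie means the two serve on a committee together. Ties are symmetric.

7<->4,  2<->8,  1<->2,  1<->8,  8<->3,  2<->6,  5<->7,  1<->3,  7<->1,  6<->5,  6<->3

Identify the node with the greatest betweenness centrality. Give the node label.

7

Unnormalized betweenness of each node: 1:20/3, 2:4/3, 3:4/3, 4:0, 5:2, 6:3, 7:22/3, 8:1/3.
7 has the largest value, 22/3, making it the main broker — the node through which the most shortest paths run.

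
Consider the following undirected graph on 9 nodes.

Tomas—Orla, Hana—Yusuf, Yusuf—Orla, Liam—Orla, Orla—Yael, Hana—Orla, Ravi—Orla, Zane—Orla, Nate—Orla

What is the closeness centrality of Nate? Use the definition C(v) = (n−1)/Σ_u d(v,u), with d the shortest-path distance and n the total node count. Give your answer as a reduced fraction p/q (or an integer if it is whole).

Distances from Nate: Hana:2, Liam:2, Orla:1, Ravi:2, Tomas:2, Yael:2, Yusuf:2, Zane:2. Sum = 15.
n = 9, so closeness = 8/15.

8/15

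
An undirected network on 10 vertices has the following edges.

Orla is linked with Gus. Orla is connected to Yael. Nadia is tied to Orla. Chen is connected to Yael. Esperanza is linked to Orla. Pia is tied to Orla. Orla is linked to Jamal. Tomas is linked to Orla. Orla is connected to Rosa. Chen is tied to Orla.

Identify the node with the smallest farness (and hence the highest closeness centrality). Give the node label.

Orla

Farness (sum of distances to all others) for each node — Chen:16, Esperanza:17, Gus:17, Jamal:17, Nadia:17, Orla:9, Pia:17, Rosa:17, Tomas:17, Yael:16.
The smallest farness is 9, for Orla, so Orla has the highest closeness.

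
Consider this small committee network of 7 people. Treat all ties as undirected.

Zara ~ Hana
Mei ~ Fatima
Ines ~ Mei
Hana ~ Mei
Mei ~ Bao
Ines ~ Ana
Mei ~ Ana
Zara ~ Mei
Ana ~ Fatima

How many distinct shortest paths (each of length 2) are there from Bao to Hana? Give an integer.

The shortest distance is 2, and the only length-2 path is Bao–Mei–Hana. So there is exactly 1 shortest path.

1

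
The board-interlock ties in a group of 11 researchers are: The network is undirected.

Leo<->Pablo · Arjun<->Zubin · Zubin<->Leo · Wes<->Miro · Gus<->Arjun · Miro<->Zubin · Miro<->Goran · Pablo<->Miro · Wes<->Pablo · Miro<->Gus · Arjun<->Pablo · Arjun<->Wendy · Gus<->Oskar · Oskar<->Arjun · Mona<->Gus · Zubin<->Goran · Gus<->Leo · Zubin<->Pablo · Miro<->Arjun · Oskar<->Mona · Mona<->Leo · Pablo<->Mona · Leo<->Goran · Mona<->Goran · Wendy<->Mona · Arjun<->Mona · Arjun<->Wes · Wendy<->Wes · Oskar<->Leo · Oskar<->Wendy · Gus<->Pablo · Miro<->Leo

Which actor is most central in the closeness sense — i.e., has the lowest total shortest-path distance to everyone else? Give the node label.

Arjun

Farness (sum of distances to all others) for each node — Arjun:12, Goran:16, Gus:14, Leo:13, Miro:13, Mona:13, Oskar:15, Pablo:13, Wendy:16, Wes:16, Zubin:15.
The smallest farness is 12, for Arjun, so Arjun has the highest closeness.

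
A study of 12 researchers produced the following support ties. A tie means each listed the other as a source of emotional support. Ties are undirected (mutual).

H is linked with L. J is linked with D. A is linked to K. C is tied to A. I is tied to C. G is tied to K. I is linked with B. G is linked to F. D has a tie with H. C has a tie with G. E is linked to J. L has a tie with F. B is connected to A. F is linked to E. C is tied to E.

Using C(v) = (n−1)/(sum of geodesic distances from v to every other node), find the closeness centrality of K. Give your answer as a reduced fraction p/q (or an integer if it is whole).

11/30

Distances from K: A:1, B:2, C:2, D:5, E:3, F:2, G:1, H:4, I:3, J:4, L:3. Sum = 30.
n = 12, so closeness = 11/30.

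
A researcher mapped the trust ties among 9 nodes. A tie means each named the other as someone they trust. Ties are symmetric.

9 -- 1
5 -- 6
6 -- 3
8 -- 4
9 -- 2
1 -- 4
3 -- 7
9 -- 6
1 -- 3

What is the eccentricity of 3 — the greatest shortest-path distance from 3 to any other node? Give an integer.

3

Distances from 3: 1:1, 2:3, 4:2, 5:2, 6:1, 7:1, 8:3, 9:2.
The largest is 3 (to 2 and 8), so the eccentricity of 3 is 3.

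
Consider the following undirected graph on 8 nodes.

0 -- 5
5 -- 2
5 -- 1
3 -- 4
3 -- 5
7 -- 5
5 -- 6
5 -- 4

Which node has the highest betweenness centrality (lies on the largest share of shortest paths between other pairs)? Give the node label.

Unnormalized betweenness of each node: 0:0, 1:0, 2:0, 3:0, 4:0, 5:20, 6:0, 7:0.
5 has the largest value, 20, making it the main broker — the node through which the most shortest paths run.

5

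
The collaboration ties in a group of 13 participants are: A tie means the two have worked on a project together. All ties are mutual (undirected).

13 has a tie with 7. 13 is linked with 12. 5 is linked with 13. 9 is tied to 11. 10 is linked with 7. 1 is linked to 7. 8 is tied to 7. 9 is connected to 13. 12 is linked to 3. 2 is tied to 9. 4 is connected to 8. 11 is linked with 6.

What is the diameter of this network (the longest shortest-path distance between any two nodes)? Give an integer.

Eccentricity of each node (its greatest distance to any other): 1:5, 2:5, 3:5, 4:6, 5:4, 6:6, 7:4, 8:5, 9:4, 10:5, 11:5, 12:4, 13:3.
The maximum eccentricity is 6, realized for instance by the pair 6–4 via 6 – 11 – 9 – 13 – 7 – 8 – 4. So the diameter is 6.

6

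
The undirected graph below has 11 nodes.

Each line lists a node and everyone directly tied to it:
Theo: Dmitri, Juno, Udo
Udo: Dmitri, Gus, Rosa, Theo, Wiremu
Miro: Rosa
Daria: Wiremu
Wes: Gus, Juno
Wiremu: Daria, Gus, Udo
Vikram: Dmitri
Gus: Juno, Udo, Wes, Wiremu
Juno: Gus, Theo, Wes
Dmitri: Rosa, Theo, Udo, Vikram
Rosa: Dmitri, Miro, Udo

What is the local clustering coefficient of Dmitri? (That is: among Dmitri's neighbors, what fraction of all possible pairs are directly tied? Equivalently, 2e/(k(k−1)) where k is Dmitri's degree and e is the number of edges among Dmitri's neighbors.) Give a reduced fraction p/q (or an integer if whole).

Dmitri's neighbors: Rosa, Theo, Udo, and Vikram (k = 4).
Possible neighbor pairs: C(4,2) = 6. Edges among them: Rosa–Udo, Theo–Udo → e = 2.
Clustering(Dmitri) = 2/6 = 1/3.

1/3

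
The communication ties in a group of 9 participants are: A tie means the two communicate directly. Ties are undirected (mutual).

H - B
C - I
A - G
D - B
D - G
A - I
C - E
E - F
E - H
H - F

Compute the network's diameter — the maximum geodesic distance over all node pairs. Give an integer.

Eccentricity of each node (its greatest distance to any other): A:4, B:4, C:4, D:4, E:4, F:4, G:4, H:4, I:4.
The maximum eccentricity is 4, realized for instance by the pair D–C via D – B – H – E – C. So the diameter is 4.

4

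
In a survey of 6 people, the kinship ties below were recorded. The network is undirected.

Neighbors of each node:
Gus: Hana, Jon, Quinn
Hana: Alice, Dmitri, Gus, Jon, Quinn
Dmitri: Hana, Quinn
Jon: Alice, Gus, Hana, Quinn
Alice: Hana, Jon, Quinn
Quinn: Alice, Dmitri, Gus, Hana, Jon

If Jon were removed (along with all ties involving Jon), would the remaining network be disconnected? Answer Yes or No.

Even without Jon, every remaining node can still reach every other (the residual graph is connected), so Jon is not a cut vertex.

No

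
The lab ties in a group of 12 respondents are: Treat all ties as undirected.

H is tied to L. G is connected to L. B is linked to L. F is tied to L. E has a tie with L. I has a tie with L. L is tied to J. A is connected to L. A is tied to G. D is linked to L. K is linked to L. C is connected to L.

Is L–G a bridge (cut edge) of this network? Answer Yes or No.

Even without that edge, L still reaches G via L – A – G, so the network stays connected. Not a bridge.

No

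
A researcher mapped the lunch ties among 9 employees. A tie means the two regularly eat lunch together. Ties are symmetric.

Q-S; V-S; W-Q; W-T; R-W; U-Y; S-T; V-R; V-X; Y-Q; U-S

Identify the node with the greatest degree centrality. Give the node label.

Degrees — Q:3, R:2, S:4, T:2, U:2, V:3, W:3, X:1, Y:2.
The maximum is 4, attained only by S.

S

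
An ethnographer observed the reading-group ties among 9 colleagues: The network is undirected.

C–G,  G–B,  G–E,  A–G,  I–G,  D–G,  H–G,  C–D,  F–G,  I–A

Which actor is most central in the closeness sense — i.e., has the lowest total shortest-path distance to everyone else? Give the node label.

G

Farness (sum of distances to all others) for each node — A:14, B:15, C:14, D:14, E:15, F:15, G:8, H:15, I:14.
The smallest farness is 8, for G, so G has the highest closeness.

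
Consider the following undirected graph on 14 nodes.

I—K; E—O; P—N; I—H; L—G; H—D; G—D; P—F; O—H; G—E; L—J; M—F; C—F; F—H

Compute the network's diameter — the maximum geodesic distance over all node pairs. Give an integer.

Eccentricity of each node (its greatest distance to any other): C:6, D:4, E:5, F:5, G:5, H:4, I:5, J:7, K:6, L:6, M:6, N:7, O:4, P:6.
The maximum eccentricity is 7, realized for instance by the pair N–J via N – P – F – H – D – G – L – J. So the diameter is 7.

7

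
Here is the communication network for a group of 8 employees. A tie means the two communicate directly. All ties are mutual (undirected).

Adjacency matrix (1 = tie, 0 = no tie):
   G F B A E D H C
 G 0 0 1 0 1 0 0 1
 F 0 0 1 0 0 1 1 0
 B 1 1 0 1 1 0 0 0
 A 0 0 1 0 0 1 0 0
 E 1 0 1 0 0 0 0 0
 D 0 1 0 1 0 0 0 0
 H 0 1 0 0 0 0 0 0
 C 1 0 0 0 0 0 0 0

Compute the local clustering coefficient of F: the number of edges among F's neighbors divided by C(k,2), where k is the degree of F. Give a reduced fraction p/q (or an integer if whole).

F's neighbors: B, D, and H (k = 3).
Possible neighbor pairs: C(3,2) = 3. Edges among them: none → e = 0.
Clustering(F) = 0/3 = 0.

0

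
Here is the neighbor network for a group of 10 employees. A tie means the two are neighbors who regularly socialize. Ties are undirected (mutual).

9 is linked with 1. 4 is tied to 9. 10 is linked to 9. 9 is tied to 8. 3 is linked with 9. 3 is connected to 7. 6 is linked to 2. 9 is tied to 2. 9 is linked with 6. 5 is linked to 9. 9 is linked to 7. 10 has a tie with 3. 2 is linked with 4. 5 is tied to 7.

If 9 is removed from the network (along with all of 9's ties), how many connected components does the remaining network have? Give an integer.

4

Without 9, the remaining ties split the others into: {3, 5, 7, 10}; {2, 4, 6}; {8}; {1}.
That's 4 separate components.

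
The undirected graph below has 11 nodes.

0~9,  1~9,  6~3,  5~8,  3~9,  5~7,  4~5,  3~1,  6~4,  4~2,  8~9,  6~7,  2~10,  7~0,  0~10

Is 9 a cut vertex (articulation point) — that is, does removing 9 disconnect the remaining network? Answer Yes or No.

No

Even without 9, every remaining node can still reach every other (the residual graph is connected), so 9 is not a cut vertex.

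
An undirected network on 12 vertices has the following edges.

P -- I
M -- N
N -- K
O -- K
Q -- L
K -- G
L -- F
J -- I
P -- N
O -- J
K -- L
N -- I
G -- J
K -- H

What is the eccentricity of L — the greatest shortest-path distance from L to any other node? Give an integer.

Distances from L: F:1, G:2, H:2, I:3, J:3, K:1, M:3, N:2, O:2, P:3, Q:1.
The largest is 3 (to J, I, P, and M), so the eccentricity of L is 3.

3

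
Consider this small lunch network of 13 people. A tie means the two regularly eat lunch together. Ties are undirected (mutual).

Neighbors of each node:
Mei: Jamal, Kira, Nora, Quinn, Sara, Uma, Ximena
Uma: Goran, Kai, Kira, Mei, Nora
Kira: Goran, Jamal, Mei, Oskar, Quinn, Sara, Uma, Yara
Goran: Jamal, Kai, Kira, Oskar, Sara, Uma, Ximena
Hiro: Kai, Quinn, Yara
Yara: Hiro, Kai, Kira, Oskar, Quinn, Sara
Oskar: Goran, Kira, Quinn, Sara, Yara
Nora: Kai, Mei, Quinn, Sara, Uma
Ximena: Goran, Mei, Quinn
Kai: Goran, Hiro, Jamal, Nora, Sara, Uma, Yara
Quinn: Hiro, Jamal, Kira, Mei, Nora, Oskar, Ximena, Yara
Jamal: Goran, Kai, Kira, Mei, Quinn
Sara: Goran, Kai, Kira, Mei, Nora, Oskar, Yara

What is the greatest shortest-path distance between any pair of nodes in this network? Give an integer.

Eccentricity of each node (its greatest distance to any other): Goran:2, Hiro:2, Jamal:2, Kai:2, Kira:2, Mei:2, Nora:2, Oskar:2, Quinn:2, Sara:2, Uma:2, Ximena:2, Yara:2.
The maximum eccentricity is 2, realized for instance by the pair Yara–Nora via Yara – Sara – Nora. So the diameter is 2.

2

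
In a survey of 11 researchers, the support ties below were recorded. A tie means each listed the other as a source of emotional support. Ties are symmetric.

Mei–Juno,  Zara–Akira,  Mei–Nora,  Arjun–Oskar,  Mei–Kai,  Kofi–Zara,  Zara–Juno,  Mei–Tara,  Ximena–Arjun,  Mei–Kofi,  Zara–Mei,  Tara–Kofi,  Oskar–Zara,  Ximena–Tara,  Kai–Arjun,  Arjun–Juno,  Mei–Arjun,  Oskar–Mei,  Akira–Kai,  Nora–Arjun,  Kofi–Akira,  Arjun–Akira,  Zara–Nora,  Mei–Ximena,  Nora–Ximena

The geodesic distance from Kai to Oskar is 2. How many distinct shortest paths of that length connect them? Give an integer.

The shortest distance is 2. The length-2 paths are: Kai–Arjun–Oskar; Kai–Mei–Oskar.
That gives 2 distinct shortest paths.

2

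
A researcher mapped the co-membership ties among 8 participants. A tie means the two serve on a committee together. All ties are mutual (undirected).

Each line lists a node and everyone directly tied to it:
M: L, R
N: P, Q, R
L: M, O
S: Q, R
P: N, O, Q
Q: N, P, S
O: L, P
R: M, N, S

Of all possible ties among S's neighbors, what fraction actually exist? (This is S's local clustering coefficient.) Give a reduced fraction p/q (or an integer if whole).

0

S's neighbors: Q and R (k = 2).
Possible neighbor pairs: C(2,2) = 1. Edges among them: none → e = 0.
Clustering(S) = 0/1.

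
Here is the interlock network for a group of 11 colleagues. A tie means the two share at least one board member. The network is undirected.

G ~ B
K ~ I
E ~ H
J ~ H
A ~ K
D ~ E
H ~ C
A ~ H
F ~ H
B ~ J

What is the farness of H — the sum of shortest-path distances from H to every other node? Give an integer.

Distances from H: A:1, B:2, C:1, D:2, E:1, F:1, G:3, I:3, J:1, K:2.
Sum = 1 + 2 + 1 + 2 + 1 + 1 + 3 + 3 + 1 + 2 = 17.

17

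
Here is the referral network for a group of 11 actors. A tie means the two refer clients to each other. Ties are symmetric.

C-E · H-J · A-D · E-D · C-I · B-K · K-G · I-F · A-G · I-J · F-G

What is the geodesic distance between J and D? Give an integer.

One shortest route is J – I – C – E – D, which uses 4 edges, and at distance 3 from J we only reach {E, G}, which does not include D. So d(J,D) = 4.

4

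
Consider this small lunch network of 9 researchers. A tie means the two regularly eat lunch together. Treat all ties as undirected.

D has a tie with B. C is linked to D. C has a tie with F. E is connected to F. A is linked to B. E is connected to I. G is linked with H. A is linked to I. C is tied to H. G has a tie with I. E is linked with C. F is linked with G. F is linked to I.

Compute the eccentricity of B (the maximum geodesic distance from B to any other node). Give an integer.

3

Distances from B: A:1, C:2, D:1, E:3, F:3, G:3, H:3, I:2.
The largest is 3 (to G, E, F, and H), so the eccentricity of B is 3.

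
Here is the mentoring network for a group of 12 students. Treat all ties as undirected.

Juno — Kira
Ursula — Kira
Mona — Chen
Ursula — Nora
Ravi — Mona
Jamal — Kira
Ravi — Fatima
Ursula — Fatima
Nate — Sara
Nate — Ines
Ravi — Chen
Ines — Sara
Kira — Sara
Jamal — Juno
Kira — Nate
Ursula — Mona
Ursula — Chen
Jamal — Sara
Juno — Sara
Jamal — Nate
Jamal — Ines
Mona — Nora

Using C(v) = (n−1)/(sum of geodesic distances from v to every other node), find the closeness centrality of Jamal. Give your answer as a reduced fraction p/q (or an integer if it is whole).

11/23

Distances from Jamal: Chen:3, Fatima:3, Ines:1, Juno:1, Kira:1, Mona:3, Nate:1, Nora:3, Ravi:4, Sara:1, Ursula:2. Sum = 23.
n = 12, so closeness = 11/23.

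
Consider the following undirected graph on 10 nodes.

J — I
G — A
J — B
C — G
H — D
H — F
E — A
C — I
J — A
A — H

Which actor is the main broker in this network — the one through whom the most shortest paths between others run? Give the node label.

A

Unnormalized betweenness of each node: A:25, B:0, C:1, D:0, E:0, F:0, G:5, H:15, I:2, J:13.
A has the largest value, 25, making it the main broker — the node through which the most shortest paths run.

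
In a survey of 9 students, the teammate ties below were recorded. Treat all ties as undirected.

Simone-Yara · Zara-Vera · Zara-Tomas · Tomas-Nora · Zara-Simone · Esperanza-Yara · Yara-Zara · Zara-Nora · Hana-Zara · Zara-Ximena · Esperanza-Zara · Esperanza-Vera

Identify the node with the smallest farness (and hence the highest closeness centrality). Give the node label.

Zara

Farness (sum of distances to all others) for each node — Esperanza:13, Hana:15, Nora:14, Simone:14, Tomas:14, Vera:14, Ximena:15, Yara:13, Zara:8.
The smallest farness is 8, for Zara, so Zara has the highest closeness.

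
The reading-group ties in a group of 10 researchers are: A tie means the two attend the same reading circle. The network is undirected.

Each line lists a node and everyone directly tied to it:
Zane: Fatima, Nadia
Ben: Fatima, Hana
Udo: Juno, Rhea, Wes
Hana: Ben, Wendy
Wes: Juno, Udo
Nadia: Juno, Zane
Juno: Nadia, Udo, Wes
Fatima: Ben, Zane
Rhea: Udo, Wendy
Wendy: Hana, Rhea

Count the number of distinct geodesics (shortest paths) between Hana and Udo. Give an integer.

1

The shortest distance is 3, and the only length-3 path is Hana–Wendy–Rhea–Udo. So there is exactly 1 shortest path.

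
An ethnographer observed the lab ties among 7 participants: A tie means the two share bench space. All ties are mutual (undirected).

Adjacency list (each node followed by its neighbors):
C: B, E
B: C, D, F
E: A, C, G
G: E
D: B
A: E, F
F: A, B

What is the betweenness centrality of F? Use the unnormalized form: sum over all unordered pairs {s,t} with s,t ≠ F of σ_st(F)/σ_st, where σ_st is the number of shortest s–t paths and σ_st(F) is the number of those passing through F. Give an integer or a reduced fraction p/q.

Pairs whose geodesics pass through F — A–B: 1; A–D: 1.
All other pairs contribute 0.
Summing the contributions gives betweenness(F) = 2.

2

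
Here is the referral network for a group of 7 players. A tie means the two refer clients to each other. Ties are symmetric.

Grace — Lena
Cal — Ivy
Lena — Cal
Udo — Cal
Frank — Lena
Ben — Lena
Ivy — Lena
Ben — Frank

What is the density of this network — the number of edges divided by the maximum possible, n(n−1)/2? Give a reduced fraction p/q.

There are 8 edges and 7 nodes, so the maximum possible is C(7,2) = 21.
Density = 8/21.

8/21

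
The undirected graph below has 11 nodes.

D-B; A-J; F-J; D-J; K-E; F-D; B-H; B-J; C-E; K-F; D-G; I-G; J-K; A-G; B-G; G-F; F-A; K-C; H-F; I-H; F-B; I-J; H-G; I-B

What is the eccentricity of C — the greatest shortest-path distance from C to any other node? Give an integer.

Distances from C: A:3, B:3, D:3, E:1, F:2, G:3, H:3, I:3, J:2, K:1.
The largest is 3 (to B, H, A, D, G, and I), so the eccentricity of C is 3.

3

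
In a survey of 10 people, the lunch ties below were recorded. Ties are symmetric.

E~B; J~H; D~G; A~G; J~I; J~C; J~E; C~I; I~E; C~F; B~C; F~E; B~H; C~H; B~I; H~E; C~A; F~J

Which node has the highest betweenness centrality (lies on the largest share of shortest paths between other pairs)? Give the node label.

C

Unnormalized betweenness of each node: A:14, B:21/20, C:59/3, D:0, E:5/3, F:4/5, G:8, H:21/20, I:21/20, J:103/60.
C has the largest value, 59/3, making it the main broker — the node through which the most shortest paths run.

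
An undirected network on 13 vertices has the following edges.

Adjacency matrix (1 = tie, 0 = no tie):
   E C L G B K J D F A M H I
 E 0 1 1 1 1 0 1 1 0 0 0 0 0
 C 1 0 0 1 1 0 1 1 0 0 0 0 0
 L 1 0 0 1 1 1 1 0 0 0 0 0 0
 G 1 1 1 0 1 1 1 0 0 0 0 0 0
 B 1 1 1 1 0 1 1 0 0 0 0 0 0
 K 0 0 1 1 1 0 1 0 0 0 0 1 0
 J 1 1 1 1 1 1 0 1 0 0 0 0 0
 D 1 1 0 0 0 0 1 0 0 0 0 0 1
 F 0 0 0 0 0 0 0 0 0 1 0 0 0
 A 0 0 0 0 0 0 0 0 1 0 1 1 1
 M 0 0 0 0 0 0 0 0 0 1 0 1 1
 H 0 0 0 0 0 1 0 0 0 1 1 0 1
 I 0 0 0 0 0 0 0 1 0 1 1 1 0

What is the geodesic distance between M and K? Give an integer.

One shortest route is M – H – K, which uses 2 edges, and M and K are not directly tied, so nothing shorter exists. So d(M,K) = 2.

2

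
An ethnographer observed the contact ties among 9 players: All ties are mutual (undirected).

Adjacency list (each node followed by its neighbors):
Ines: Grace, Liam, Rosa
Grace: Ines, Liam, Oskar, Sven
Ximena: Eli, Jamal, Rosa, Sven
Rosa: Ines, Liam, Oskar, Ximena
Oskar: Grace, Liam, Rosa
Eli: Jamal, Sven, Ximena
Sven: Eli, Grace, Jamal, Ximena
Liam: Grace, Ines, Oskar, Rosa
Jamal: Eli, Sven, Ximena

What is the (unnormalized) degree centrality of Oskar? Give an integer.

Oskar is directly tied to Grace, Liam, and Rosa. That is 3 neighbors, so the degree of Oskar is 3.

3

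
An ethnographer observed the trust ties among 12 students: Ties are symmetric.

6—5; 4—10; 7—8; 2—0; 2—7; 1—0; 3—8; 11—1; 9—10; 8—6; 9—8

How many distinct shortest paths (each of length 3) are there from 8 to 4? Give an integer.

The shortest distance is 3, and the only length-3 path is 8–9–10–4. So there is exactly 1 shortest path.

1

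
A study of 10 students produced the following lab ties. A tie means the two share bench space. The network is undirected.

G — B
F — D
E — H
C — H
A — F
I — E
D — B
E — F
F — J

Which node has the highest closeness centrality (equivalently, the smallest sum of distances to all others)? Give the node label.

Farness (sum of distances to all others) for each node — A:24, B:26, C:32, D:20, E:18, F:16, G:34, H:24, I:26, J:24.
The smallest farness is 16, for F, so F has the highest closeness.

F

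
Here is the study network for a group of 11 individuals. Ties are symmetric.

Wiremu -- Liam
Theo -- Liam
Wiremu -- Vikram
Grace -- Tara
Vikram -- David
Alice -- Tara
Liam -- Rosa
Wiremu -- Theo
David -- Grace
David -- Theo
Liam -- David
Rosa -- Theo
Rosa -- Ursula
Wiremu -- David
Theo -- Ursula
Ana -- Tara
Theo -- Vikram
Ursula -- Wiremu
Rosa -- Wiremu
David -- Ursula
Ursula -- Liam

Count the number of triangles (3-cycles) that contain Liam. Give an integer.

9

Liam's neighbors: David, Rosa, Theo, Ursula, and Wiremu.
Neighbor pairs that are themselves tied: Liam–David–Theo; Liam–David–Ursula; Liam–David–Wiremu; Liam–Rosa–Theo; Liam–Rosa–Ursula; Liam–Rosa–Wiremu; Liam–Theo–Ursula; Liam–Theo–Wiremu; Liam–Ursula–Wiremu. Each forms one triangle with Liam, for 9 in total.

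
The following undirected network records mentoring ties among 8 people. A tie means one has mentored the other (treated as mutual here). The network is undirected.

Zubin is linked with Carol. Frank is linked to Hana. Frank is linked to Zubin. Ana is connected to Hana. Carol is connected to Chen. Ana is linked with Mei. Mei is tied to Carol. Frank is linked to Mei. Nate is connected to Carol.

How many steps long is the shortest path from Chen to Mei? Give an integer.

2

One shortest route is Chen – Carol – Mei, which uses 2 edges, and Chen and Mei are not directly tied, so nothing shorter exists. So d(Chen,Mei) = 2.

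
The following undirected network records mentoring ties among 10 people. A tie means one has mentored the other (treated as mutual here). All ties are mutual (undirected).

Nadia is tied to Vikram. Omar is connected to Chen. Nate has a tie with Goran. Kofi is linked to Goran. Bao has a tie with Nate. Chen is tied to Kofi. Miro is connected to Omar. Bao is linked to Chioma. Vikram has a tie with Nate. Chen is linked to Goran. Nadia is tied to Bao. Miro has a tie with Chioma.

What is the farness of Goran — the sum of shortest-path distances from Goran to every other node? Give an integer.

Distances from Goran: Bao:2, Chen:1, Chioma:3, Kofi:1, Miro:3, Nadia:3, Nate:1, Omar:2, Vikram:2.
Sum = 2 + 1 + 3 + 1 + 3 + 3 + 1 + 2 + 2 = 18.

18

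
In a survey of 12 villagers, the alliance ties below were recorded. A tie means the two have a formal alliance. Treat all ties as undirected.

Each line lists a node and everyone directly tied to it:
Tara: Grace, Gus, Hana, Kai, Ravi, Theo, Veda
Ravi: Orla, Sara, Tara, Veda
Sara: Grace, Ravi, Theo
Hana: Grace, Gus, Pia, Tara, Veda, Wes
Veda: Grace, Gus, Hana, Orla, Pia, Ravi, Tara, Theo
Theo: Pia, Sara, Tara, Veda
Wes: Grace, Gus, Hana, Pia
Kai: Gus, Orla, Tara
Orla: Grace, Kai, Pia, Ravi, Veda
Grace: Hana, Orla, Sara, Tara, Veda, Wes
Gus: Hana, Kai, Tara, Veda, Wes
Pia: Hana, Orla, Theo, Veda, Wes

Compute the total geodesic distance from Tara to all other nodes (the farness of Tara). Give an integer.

15

Distances from Tara: Grace:1, Gus:1, Hana:1, Kai:1, Orla:2, Pia:2, Ravi:1, Sara:2, Theo:1, Veda:1, Wes:2.
Sum = 1 + 1 + 1 + 1 + 2 + 2 + 1 + 2 + 1 + 1 + 2 = 15.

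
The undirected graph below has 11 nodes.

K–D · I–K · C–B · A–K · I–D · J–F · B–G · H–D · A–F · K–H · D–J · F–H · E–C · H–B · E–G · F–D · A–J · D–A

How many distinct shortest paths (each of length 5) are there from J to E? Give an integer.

The shortest distance is 5. The length-5 paths are: J–D–H–B–G–E; J–F–H–B–G–E; J–D–H–B–C–E; J–F–H–B–C–E.
That gives 4 distinct shortest paths.

4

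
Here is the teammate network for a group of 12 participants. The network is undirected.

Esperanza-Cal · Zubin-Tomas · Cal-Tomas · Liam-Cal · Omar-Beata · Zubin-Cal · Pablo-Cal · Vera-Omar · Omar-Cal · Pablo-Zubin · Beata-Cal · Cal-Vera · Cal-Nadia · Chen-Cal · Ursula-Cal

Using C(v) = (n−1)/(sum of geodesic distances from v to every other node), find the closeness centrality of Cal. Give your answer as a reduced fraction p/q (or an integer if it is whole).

1

Distances from Cal: Beata:1, Chen:1, Esperanza:1, Liam:1, Nadia:1, Omar:1, Pablo:1, Tomas:1, Ursula:1, Vera:1, Zubin:1. Sum = 11.
n = 12, so closeness = 11/11 = 1.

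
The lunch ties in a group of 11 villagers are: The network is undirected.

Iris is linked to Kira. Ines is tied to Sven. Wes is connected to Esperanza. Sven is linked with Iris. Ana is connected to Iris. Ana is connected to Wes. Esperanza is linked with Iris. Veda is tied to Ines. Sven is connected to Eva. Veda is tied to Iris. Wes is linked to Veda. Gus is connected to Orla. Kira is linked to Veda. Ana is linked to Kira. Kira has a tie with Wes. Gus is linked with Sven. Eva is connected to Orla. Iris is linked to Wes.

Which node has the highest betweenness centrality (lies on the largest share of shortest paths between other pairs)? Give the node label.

Unnormalized betweenness of each node: Ana:0, Esperanza:0, Eva:4, Gus:4, Ines:2, Iris:21, Kira:7/12, Orla:1/2, Sven:271/12, Veda:47/12, Wes:29/12.
Sven has the largest value, 271/12, making it the main broker — the node through which the most shortest paths run.

Sven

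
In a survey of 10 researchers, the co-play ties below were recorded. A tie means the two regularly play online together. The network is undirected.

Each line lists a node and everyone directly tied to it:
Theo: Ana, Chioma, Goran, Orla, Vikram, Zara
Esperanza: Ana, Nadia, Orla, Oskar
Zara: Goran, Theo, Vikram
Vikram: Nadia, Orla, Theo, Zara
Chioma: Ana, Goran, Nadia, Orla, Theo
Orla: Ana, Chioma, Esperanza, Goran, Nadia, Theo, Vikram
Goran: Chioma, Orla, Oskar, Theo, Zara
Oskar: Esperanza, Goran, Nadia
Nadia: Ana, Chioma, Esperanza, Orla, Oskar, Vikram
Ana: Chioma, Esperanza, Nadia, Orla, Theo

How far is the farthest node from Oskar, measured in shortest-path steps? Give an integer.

Distances from Oskar: Ana:2, Chioma:2, Esperanza:1, Goran:1, Nadia:1, Orla:2, Theo:2, Vikram:2, Zara:2.
The largest is 2 (to Orla, Chioma, Vikram, Ana, Theo, and Zara), so the eccentricity of Oskar is 2.

2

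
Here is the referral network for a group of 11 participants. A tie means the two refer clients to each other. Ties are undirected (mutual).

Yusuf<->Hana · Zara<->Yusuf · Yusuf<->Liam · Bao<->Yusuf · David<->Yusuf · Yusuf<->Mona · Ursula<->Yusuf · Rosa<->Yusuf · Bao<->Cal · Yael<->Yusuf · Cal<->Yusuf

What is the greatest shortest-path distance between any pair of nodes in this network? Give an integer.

Eccentricity of each node (its greatest distance to any other): Bao:2, Cal:2, David:2, Hana:2, Liam:2, Mona:2, Rosa:2, Ursula:2, Yael:2, Yusuf:1, Zara:2.
The maximum eccentricity is 2, realized for instance by the pair Liam–Cal via Liam – Yusuf – Cal. So the diameter is 2.

2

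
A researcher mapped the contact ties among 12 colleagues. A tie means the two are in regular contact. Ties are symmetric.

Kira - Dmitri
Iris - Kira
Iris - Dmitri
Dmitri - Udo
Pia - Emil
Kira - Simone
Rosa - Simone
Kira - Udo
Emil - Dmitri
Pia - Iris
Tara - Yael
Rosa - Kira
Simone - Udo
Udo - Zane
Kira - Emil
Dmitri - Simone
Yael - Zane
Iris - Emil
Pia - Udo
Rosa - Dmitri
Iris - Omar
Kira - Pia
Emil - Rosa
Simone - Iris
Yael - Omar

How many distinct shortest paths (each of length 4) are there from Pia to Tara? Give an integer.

The shortest distance is 4. The length-4 paths are: Pia–Iris–Omar–Yael–Tara; Pia–Udo–Zane–Yael–Tara.
That gives 2 distinct shortest paths.

2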